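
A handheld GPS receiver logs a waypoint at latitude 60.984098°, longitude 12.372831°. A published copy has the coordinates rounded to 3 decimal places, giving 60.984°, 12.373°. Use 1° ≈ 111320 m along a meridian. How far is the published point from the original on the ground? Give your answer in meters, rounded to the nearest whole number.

Δlat = 60.984098 − 60.984 = +0.000098°; Δlon = 12.372831 − 12.373 = -0.000169°.
North–south shift: 0.000098 × 111320 = 10.9094 m.
East–west at this latitude: -0.000169° × 111320 × cos 60.984° ≈ -0.000169 × 53996.2 = -9.12536 m.
Combined displacement = (10.9094² + 9.12536²)^½ ≈ 14.2227 m.

14 meters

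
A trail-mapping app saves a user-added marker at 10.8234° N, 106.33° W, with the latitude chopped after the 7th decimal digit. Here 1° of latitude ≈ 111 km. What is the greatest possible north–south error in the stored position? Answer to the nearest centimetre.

Truncating at 7 decimal places can drop up to a full unit in the last place, so the latitude may be off by as much as 1e-07°.
Along the meridian that is 1e-07° × 111000 m/° = 0.0111 m.
That is 0.0111 m = 1.11 cm.

1 centimetres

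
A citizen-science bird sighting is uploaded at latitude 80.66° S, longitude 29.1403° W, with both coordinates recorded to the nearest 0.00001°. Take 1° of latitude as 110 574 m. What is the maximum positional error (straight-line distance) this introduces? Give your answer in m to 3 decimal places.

0.560 m

Rounding to 5 decimal places leaves each coordinate within ±5e-06° of the true value.
N–S: 5e-06° × 110574 m/° = 0.55287 m.
Longitude error → 5e-06 × 110574 × cos 80.66° = 5e-06 × 110574 × 0.1623 ≈ 0.0897268 m.
The two errors are perpendicular, so the maximum displacement is √(0.55287² + 0.0897268²) ≈ 0.560104 m.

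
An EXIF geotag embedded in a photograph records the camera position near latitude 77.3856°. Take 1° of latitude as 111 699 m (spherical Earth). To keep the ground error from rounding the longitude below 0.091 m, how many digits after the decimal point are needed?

At 77.3856° one degree of longitude covers 111699 × cos 77.3856° ≈ 111699 × 0.2184 ≈ 24393.8 m.
N decimal places → at most half a unit in the last place, 0.5 × 10⁻ᴺ° = 24393.8/2 × 10⁻ᴺ m.
Setting 12196.9 × 10⁻ᴺ ≤ 0.091 gives 10ᴺ ≥ 1.34e+05, i.e. N ≥ 5.13.
So 6 decimal places suffice (0.0122 m); 5 would allow up to 0.122 m.

6 decimal places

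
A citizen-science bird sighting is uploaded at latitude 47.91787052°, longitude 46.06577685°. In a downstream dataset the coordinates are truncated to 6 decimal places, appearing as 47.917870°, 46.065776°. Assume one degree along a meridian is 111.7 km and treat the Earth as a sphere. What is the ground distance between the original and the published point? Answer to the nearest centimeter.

9 centimeters

Δlat = 47.91787052 − 47.917870 = +0.00000052°; Δlon = 46.06577685 − 46.065776 = +0.00000085°.
N–S: 0.00000052° × 111700 m/° = 0.058084 m.
E–W at 47.9179°: 0.00000085° × 111700 × cos 47.9179° = 0.00000085 × 111700 × 0.6702 ≈ 0.0636317 m.
Distance: √(0.058084² + 0.0636317²) ≈ 0.0861553 m.
That is 0.0861553 m = 8.6155 cm.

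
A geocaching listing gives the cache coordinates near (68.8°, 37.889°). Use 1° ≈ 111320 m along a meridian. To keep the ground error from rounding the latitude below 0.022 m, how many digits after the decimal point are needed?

7 decimal places

One degree of latitude covers 111320 m.
Rounding to N decimal places gives at most 0.5 × 10⁻ᴺ degrees of error, i.e. 0.5 × 10⁻ᴺ × 111320 m.
Setting 55660 × 10⁻ᴺ ≤ 0.022 gives 10ᴺ ≥ 2.53e+06, i.e. N ≥ 6.40.
So 7 decimal places suffice (0.00557 m); 6 would allow up to 0.0557 m.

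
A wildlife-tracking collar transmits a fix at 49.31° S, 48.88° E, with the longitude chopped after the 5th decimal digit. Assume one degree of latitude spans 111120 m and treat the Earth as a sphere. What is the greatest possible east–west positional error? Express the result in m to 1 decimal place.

Truncating at 5 decimal places can drop up to a full unit in the last place, so the longitude may be off by as much as 1e-05°.
At latitude 49.31° a degree of longitude spans 111120 m × cos 49.31° = 111120 × 0.6520 ≈ 72446.5 m.
So at most 1e-05° × 72446.5 ≈ 0.724465 m east–west.

0.7 m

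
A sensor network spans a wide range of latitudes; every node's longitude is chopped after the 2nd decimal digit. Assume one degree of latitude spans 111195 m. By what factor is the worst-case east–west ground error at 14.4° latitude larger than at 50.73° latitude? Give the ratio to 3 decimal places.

1.530

Truncating at 2 decimal places can drop up to a full unit in the last place, so the longitude may be off by as much as 0.01°.
At 14.4°: 0.01° × 111195 × cos 14.4° = 0.01 × 111195 × 0.9686 ≈ 1077 m.
At 50.73°: 0.01° × 111195 × cos 50.73° = 0.01 × 111195 × 0.6330 ≈ 703.84 m.
Ratio: 1077 / 703.84 = cos 14.4° / cos 50.73° ≈ 1.5302.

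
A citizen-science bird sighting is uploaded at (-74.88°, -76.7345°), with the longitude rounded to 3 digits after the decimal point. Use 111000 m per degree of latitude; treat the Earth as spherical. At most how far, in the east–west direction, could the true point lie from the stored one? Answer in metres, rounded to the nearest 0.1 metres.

14.5 metres

Rounding to 3 decimal places leaves the longitude within ±0.0005° of the true value.
At latitude 74.88° a degree of longitude spans 111000 m × cos 74.88° = 111000 × 0.2608 ≈ 28953.4 m.
So at most 0.0005° × 28953.4 ≈ 14.4767 m east–west.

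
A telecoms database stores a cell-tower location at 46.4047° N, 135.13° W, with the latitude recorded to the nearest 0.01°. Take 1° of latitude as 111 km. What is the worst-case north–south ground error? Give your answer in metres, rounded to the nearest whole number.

555 metres

Rounding to 2 decimal places leaves the latitude within ±0.005° of the true value.
So the N–S error is at most 0.005 × 111000 = 555 m.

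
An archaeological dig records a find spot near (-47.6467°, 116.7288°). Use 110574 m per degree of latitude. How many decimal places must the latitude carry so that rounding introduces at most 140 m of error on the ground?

3 decimal places

One degree of latitude covers 110574 m.
N decimal places → at most half a unit in the last place, 0.5 × 10⁻ᴺ° = 110574/2 × 10⁻ᴺ m.
Need 0.5 × 110574 × 10⁻ᴺ ≤ 140 → 10⁻ᴺ ≤ 2.532e-03, so N ≥ 2.60.
So 3 decimal places suffice (55.3 m); 2 would allow up to 553 m.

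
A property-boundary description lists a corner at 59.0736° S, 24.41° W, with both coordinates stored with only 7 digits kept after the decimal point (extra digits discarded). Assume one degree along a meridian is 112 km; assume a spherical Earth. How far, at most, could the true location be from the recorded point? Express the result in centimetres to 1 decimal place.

1.3 centimetres

Truncating at 7 decimal places can drop up to a full unit in the last place, so each coordinate may be off by as much as 1e-07°.
N–S: 1e-07° × 112000 m/° = 0.0112 m.
E–W at 59.0736°: 1e-07° × 112000 × cos 59.0736° = 1e-07 × 112000 × 0.5139 ≈ 0.00575609 m.
The two errors are perpendicular, so the maximum displacement is √(0.0112² + 0.00575609²) ≈ 0.0125926 m.
That is 0.0125926 m = 1.2593 cm.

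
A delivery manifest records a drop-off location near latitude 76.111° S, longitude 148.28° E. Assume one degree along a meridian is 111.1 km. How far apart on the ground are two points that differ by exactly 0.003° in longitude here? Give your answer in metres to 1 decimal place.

80.0 metres

At 76.111° a degree of longitude is 111100 × cos 76.111° ≈ 26668.6 m, so 0.003° corresponds to 80.0059 m.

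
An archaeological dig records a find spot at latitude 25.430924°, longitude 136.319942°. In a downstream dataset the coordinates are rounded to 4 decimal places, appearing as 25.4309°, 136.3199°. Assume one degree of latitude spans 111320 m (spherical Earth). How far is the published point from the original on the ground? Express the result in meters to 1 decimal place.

5.0 meters

The latitude changed by +0.000024° and the longitude by +0.000042°.
N–S: 0.000024° × 111320 m/° = 2.67168 m.
E–W at 25.4309°: 0.000042° × 111320 × cos 25.4309° = 0.000042 × 111320 × 0.9031 ≈ 4.22241 m.
Hypotenuse of the two orthogonal shifts: √(2.67168² + 4.22241²) = 4.99666 m.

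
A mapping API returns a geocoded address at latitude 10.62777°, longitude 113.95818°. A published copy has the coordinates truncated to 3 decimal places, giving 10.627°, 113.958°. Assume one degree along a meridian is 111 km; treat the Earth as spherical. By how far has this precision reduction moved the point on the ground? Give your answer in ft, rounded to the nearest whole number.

288 ft

Δlat = 10.62777 − 10.627 = +0.00077°; Δlon = 113.95818 − 113.958 = +0.00018°.
North–south shift: 0.00077 × 111000 = 85.47 m.
East–west at this latitude: 0.00018° × 111000 × cos 10.627° ≈ 0.00018 × 109096 = 19.6373 m.
Hypotenuse of the two orthogonal shifts: √(85.47² + 19.6373²) = 87.6969 m.
In feet: 87.6969 m ÷ 0.3048 ≈ 287.72 ft.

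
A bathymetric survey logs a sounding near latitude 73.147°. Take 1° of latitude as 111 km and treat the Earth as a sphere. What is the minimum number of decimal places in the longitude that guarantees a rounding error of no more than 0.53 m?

5 decimal places

At 73.147° one degree of longitude covers 111000 × cos 73.147° ≈ 111000 × 0.2899 ≈ 32180.8 m.
Rounding to N decimal places gives at most 0.5 × 10⁻ᴺ degrees of error, i.e. 0.5 × 10⁻ᴺ × 32180.8 m.
Need 0.5 × 32180.8 × 10⁻ᴺ ≤ 0.53 → 10⁻ᴺ ≤ 3.294e-05, so N ≥ 4.48.
N = 4 would give 1.61 m (too coarse); N = 5 gives 0.161 m ≤ 0.53 m.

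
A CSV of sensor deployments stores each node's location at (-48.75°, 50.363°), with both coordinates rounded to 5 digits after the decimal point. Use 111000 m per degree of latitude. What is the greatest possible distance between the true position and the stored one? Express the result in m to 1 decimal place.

Rounding to 5 decimal places leaves each coordinate within ±5e-06° of the true value.
North–south component: 5e-06° × 111000 = 0.555 m.
E–W at 48.75°: 5e-06° × 111000 × cos 48.75° = 5e-06 × 111000 × 0.6593 ≈ 0.365937 m.
The two errors are perpendicular, so the maximum displacement is √(0.555² + 0.365937²) ≈ 0.664782 m.

0.7 m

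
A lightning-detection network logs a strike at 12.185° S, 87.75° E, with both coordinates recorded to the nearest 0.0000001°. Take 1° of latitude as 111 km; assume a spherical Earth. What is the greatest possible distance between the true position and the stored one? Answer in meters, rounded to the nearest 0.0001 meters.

Rounding to 7 decimal places leaves each coordinate within ±5e-08° of the true value.
N–S: 5e-08° × 111000 m/° = 0.00555 m.
East–west component at 12.185°: 5e-08° × 111000 × cos 12.185° ≈ 5e-08 × 108499 ≈ 0.00542497 m.
The two errors are perpendicular, so the maximum displacement is √(0.00555² + 0.00542497²) ≈ 0.00776098 m.

0.0078 meters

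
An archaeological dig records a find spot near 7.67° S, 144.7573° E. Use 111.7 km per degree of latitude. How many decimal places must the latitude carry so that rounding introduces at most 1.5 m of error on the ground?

5 decimal places

One degree of latitude covers 111700 m.
With N decimal places the half-ulp bound is 0.5·10⁻ᴺ°, or 0.5·10⁻ᴺ × 111700 m on the ground.
Setting 55850 × 10⁻ᴺ ≤ 1.5 gives 10ᴺ ≥ 3.723e+04, i.e. N ≥ 4.57.
N = 4 would give 5.58 m (too coarse); N = 5 gives 0.558 m ≤ 1.5 m.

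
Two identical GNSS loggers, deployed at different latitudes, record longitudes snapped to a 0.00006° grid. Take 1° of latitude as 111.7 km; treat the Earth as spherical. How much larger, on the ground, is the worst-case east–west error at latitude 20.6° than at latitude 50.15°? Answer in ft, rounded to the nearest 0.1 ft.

3.2 ft

With a 0.00006° grid the true value lies within half a step, ±0.00006°/2 = ±3e-05°, of the stored one.
Error at 20.6° = 3e-05° × 111700 × cos 20.6° ≈ 3.351 × 0.9361 = 3.1367 m.
Error at 50.15° = 3e-05° × 111700 × cos 50.15° ≈ 3.351 × 0.6408 = 2.1473 m.
Difference: 3.1367 − 2.1473 = 0.98948 m.
In feet: 0.989482 m ÷ 0.3048 ≈ 3.2463 ft.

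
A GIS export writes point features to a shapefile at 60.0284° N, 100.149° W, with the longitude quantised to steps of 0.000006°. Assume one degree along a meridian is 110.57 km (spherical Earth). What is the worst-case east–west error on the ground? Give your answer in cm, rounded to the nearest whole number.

17 cm

With a 0.000006° grid the true value lies within half a step, ±0.000006°/2 = ±3e-06°, of the stored one.
One degree of longitude at 60.0284° is 110570 × cos 60.0284° ≈ 110570 × 0.4996 = 55237.5 m.
Maximum E–W displacement: 3e-06 × 55237.5 = 0.165713 m.
That is 0.165713 m = 16.571 cm.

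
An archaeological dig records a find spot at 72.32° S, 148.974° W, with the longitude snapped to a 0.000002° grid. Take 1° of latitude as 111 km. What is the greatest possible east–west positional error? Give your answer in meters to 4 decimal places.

With a 0.000002° grid the true value lies within half a step, ±0.000002°/2 = ±1e-06°, of the stored one.
One degree of longitude at 72.32° is 111000 × cos 72.32° ≈ 111000 × 0.3037 = 33710.8 m.
So at most 1e-06° × 33710.8 ≈ 0.0337108 m east–west.

0.0337 meters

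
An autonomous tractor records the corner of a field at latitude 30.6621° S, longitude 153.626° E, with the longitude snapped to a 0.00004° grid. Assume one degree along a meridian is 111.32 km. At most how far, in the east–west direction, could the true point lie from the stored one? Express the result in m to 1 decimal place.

With a 0.00004° grid the true value lies within half a step, ±0.00004°/2 = ±2e-05°, of the stored one.
Parallels shrink by cos φ, so at 30.6621° a degree of longitude is 111320 × 0.8602 ≈ 95756.3 m.
So at most 2e-05° × 95756.3 ≈ 1.91513 m east–west.

1.9 m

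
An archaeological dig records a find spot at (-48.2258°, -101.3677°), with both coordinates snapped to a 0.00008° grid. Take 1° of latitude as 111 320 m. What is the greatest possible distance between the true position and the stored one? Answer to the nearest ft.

18 ft

With a 0.00008° grid the true value lies within half a step, ±0.00008°/2 = ±4e-05°, of the stored one.
N–S: 4e-05° × 111320 m/° = 4.4528 m.
E–W at 48.2258°: 4e-05° × 111320 × cos 48.2258° = 4e-05 × 111320 × 0.6662 ≈ 2.96644 m.
Combining orthogonally: (4.4528² + 2.96644²)^½ ≈ 5.35044 m.
Converting: 5.35044 m × 3.2808 ft/m ≈ 17.554 ft.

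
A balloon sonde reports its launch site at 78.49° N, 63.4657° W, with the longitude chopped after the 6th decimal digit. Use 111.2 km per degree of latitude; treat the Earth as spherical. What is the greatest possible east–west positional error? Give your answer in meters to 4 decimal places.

Truncating at 6 decimal places can drop up to a full unit in the last place, so the longitude may be off by as much as 1e-06°.
One degree of longitude at 78.49° is 111200 × cos 78.49° ≈ 111200 × 0.1995 = 22188.7 m.
So at most 1e-06° × 22188.7 ≈ 0.0221887 m east–west.

0.0222 meters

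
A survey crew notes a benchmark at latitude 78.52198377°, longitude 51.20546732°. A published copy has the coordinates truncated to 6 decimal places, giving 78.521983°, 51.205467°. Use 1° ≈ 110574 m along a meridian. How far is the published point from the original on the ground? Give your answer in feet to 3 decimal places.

0.280 feet

Δlat = 78.52198377 − 78.521983 = +0.00000077°; Δlon = 51.20546732 − 51.205467 = +0.00000032°.
N–S: 0.00000077° × 110574 m/° = 0.085142 m.
E–W at 78.522°: 0.00000032° × 110574 × cos 78.522° = 0.00000032 × 110574 × 0.1990 ≈ 0.00704107 m.
Hypotenuse of the two orthogonal shifts: √(0.085142² + 0.00704107²) = 0.0854326 m.
Converting: 0.0854326 m × 3.2808 ft/m ≈ 0.28029 ft.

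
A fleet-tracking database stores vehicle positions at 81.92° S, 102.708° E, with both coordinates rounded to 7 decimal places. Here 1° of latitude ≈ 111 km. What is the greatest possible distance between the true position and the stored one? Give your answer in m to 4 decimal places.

0.0056 m

Rounding to 7 decimal places leaves each coordinate within ±5e-08° of the true value.
N–S: 5e-08° × 111000 m/° = 0.00555 m.
East–west component at 81.92°: 5e-08° × 111000 × cos 81.92° ≈ 5e-08 × 15601.7 ≈ 0.000780084 m.
Worst case both components are at the extreme and orthogonal: √(0.00555² + 0.000780084²) ≈ 0.00560455 m.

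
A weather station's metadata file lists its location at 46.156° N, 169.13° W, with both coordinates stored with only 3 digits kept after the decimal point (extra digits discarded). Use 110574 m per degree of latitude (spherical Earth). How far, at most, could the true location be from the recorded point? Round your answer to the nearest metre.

Truncating at 3 decimal places can drop up to a full unit in the last place, so each coordinate may be off by as much as 0.001°.
North–south component: 0.001° × 110574 = 110.574 m.
East–west component at 46.156°: 0.001° × 110574 × cos 46.156° ≈ 0.001 × 76594.3 ≈ 76.5943 m.
Worst case both components are at the extreme and orthogonal: √(110.574² + 76.5943²) ≈ 134.511 m.

135 metres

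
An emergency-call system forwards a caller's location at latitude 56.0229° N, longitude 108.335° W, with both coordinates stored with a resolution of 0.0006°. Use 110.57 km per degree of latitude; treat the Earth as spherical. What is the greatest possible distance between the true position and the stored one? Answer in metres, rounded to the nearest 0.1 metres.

With a 0.0006° grid the true value lies within half a step, ±0.0006°/2 = ±0.0003°, of the stored one.
N–S: 0.0003° × 110570 m/° = 33.171 m.
Longitude error → 0.0003 × 110570 × cos 56.0229° = 0.0003 × 110570 × 0.5589 ≈ 18.538 m.
Worst case both components are at the extreme and orthogonal: √(33.171² + 18.538²) ≈ 37.9996 m.

38.0 metres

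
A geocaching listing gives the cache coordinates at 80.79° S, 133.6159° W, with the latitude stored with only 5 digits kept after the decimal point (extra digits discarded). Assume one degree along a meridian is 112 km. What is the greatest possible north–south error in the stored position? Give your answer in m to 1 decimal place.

1.1 m

Truncating at 5 decimal places can drop up to a full unit in the last place, so the latitude may be off by as much as 1e-05°.
Along the meridian that is 1e-05° × 112000 m/° = 1.12 m.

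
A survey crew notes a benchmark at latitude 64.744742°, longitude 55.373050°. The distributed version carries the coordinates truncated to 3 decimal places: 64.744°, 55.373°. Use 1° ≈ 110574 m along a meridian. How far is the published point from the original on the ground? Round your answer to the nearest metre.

The latitude changed by +0.000742° and the longitude by +0.000050°.
North–south shift: 0.000742 × 110574 = 82.0459 m.
E–W at 64.744°: 0.000050° × 110574 × cos 64.744° = 0.000050 × 110574 × 0.4267 ≈ 2.35889 m.
Hypotenuse of the two orthogonal shifts: √(82.0459² + 2.35889²) = 82.0798 m.

82 metres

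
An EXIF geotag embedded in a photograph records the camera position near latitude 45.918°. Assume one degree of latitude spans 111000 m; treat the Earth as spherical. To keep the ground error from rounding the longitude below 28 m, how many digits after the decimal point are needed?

4 decimal places

At 45.918° one degree of longitude covers 111000 × cos 45.918° ≈ 111000 × 0.6957 ≈ 77221.3 m.
Rounding to N decimal places gives at most 0.5 × 10⁻ᴺ degrees of error, i.e. 0.5 × 10⁻ᴺ × 77221.3 m.
Setting 38610.6 × 10⁻ᴺ ≤ 28 gives 10ᴺ ≥ 1379, i.e. N ≥ 3.14.
So 4 decimal places suffice (3.86 m); 3 would allow up to 38.6 m.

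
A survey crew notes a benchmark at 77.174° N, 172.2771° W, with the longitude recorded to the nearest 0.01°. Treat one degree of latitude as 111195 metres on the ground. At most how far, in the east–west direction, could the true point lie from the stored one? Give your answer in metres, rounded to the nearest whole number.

Rounding to 2 decimal places leaves the longitude within ±0.005° of the true value.
At latitude 77.174° a degree of longitude spans 111195 m × cos 77.174° = 111195 × 0.2220 ≈ 24684.3 m.
Maximum E–W displacement: 0.005 × 24684.3 = 123.421 m.

123 metres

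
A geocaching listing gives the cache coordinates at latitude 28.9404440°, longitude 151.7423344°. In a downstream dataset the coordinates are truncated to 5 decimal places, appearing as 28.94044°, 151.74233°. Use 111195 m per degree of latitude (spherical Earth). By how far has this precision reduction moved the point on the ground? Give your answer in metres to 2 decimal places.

The latitude changed by +0.0000040° and the longitude by +0.0000044°.
North–south shift: 0.0000040 × 111195 = 0.44478 m.
East–west at this latitude: 0.0000044° × 111195 × cos 28.9404° ≈ 0.0000044 × 97309.3 = 0.428161 m.
Distance: √(0.44478² + 0.428161²) ≈ 0.617374 m.

0.62 metres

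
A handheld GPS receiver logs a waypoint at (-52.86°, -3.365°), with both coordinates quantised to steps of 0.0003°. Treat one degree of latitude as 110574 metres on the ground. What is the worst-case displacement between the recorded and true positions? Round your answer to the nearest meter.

19 meters

With a 0.0003° grid the true value lies within half a step, ±0.0003°/2 = ±0.00015°, of the stored one.
Latitude error → 0.00015 × 110574 = 16.5861 m along the meridian.
Longitude error → 0.00015 × 110574 × cos 52.86° = 0.00015 × 110574 × 0.6038 ≈ 10.0141 m.
The two errors are perpendicular, so the maximum displacement is √(16.5861² + 10.0141²) ≈ 19.3747 m.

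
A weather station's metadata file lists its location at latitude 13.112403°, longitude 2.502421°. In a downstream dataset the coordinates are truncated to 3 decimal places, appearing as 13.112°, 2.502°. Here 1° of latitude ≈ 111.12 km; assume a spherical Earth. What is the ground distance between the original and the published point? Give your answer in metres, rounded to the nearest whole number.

Δlat = 13.112403 − 13.112 = +0.000403°; Δlon = 2.502421 − 2.502 = +0.000421°.
N–S: 0.000403° × 111120 m/° = 44.7814 m.
East–west at this latitude: 0.000421° × 111120 × cos 13.112° ≈ 0.000421 × 108223 = 45.5619 m.
Distance: √(44.7814² + 45.5619²) ≈ 63.8847 m.

64 metres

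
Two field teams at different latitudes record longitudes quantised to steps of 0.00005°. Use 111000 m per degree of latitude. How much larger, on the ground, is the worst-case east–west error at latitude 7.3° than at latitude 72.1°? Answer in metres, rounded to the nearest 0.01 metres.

1.90 metres

With a 0.00005° grid the true value lies within half a step, ±0.00005°/2 = ±2.5e-05°, of the stored one.
Error at 7.3° = 2.5e-05° × 111000 × cos 7.3° ≈ 2.775 × 0.9919 = 2.7525 m.
Error at 72.1° = 2.5e-05° × 111000 × cos 72.1° ≈ 2.775 × 0.3074 = 0.85291 m.
So the lower-latitude error exceeds the higher by 2.7525 − 0.85291 = 1.8996 m.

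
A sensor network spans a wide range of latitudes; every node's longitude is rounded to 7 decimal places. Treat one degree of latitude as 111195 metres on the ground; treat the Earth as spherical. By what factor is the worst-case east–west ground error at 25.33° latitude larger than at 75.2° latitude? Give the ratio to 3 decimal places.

Rounding to 7 decimal places leaves the longitude within ±5e-08° of the true value.
At 25.33°: 5e-08° × 111195 × cos 25.33° = 5e-08 × 111195 × 0.9039 ≈ 0.0050252 m.
Error at 75.2° = 5e-08° × 111195 × cos 75.2° ≈ 0.0055597 × 0.2554 = 0.0014202 m.
The ratio reduces to cos 25.33° / cos 75.2° = 0.9039/0.2554 ≈ 3.5384.

3.538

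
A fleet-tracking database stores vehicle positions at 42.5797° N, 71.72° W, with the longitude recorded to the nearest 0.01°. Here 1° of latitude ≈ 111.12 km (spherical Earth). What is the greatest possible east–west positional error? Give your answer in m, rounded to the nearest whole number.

409 m

Rounding to 2 decimal places leaves the longitude within ±0.005° of the true value.
At latitude 42.5797° a degree of longitude spans 111120 m × cos 42.5797° = 111120 × 0.7363 ≈ 81821.8 m.
East–west error: 0.005° × 81821.8 m/° ≈ 409.109 m.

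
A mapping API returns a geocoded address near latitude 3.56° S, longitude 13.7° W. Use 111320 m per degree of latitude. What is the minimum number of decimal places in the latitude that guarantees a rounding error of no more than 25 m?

4

One degree of latitude covers 111320 m.
Rounding to N decimal places gives at most 0.5 × 10⁻ᴺ degrees of error, i.e. 0.5 × 10⁻ᴺ × 111320 m.
Setting 55660 × 10⁻ᴺ ≤ 25 gives 10ᴺ ≥ 2226, i.e. N ≥ 3.35.
So 4 decimal places suffice (5.57 m); 3 would allow up to 55.7 m.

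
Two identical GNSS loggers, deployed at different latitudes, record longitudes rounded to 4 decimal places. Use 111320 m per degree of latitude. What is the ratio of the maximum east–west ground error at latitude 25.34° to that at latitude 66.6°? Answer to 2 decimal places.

Rounding to 4 decimal places leaves the longitude within ±5e-05° of the true value.
Error at 25.34° = 5e-05° × 111320 × cos 25.34° ≈ 5.566 × 0.9038 = 5.0305 m.
At 66.6°: 5e-05° × 111320 × cos 66.6° = 5e-05 × 111320 × 0.3971 ≈ 2.2105 m.
The ratio reduces to cos 25.34° / cos 66.6° = 0.9038/0.3971 ≈ 2.2757.

2.28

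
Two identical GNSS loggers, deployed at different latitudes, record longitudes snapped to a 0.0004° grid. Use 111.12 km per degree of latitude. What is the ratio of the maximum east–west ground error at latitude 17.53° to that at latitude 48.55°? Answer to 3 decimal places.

With a 0.0004° grid the true value lies within half a step, ±0.0004°/2 = ±0.0002°, of the stored one.
At 17.53°: 0.0002° × 111120 × cos 17.53° = 0.0002 × 111120 × 0.9536 ≈ 21.192 m.
At 48.55°: 0.0002° × 111120 × cos 48.55° = 0.0002 × 111120 × 0.6620 ≈ 14.712 m.
Ratio: 21.192 / 14.712 = cos 17.53° / cos 48.55° ≈ 1.4405.

1.440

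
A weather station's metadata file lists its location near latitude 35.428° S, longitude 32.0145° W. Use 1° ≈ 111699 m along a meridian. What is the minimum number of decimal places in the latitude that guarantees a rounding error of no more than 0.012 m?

One degree of latitude covers 111699 m.
With N decimal places the half-ulp bound is 0.5·10⁻ᴺ°, or 0.5·10⁻ᴺ × 111699 m on the ground.
Need 0.5 × 111699 × 10⁻ᴺ ≤ 0.012 → 10⁻ᴺ ≤ 2.149e-07, so N ≥ 6.67.
So 7 decimal places suffice (0.00558 m); 6 would allow up to 0.0558 m.

7 decimal places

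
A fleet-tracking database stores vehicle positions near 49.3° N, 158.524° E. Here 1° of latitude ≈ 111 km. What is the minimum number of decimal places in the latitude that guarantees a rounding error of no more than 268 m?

3 decimal places

One degree of latitude covers 111000 m.
With N decimal places the half-ulp bound is 0.5·10⁻ᴺ°, or 0.5·10⁻ᴺ × 111000 m on the ground.
Setting 55500 × 10⁻ᴺ ≤ 268 gives 10ᴺ ≥ 207.1, i.e. N ≥ 2.32.
So 3 decimal places suffice (55.5 m); 2 would allow up to 555 m.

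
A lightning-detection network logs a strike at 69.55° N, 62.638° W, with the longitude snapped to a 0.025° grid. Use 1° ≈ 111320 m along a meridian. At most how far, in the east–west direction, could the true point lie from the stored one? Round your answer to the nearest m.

With a 0.025° grid the true value lies within half a step, ±0.025°/2 = ±0.0125°, of the stored one.
At latitude 69.55° a degree of longitude spans 111320 m × cos 69.55° = 111320 × 0.3494 ≈ 38894.1 m.
East–west error: 0.0125° × 38894.1 m/° ≈ 486.176 m.

486 m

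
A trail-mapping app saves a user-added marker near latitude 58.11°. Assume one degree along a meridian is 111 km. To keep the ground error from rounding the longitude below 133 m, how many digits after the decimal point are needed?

At 58.11° one degree of longitude covers 111000 × cos 58.11° ≈ 111000 × 0.5283 ≈ 58640.2 m.
N decimal places → at most half a unit in the last place, 0.5 × 10⁻ᴺ° = 58640.2/2 × 10⁻ᴺ m.
Setting 29320.1 × 10⁻ᴺ ≤ 133 gives 10ᴺ ≥ 220.5, i.e. N ≥ 2.34.
N = 2 would give 293 m (too coarse); N = 3 gives 29.3 m ≤ 133 m.

3 decimal places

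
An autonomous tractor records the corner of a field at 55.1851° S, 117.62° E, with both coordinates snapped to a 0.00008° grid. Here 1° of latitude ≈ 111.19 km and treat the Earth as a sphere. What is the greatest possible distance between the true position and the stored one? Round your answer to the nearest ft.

17 ft

With a 0.00008° grid the true value lies within half a step, ±0.00008°/2 = ±4e-05°, of the stored one.
N–S: 4e-05° × 111190 m/° = 4.4476 m.
E–W at 55.1851°: 4e-05° × 111190 × cos 55.1851° = 4e-05 × 111190 × 0.5709 ≈ 2.53926 m.
Combining orthogonally: (4.4476² + 2.53926²)^½ ≈ 5.12142 m.
In feet: 5.12142 m ÷ 0.3048 ≈ 16.803 ft.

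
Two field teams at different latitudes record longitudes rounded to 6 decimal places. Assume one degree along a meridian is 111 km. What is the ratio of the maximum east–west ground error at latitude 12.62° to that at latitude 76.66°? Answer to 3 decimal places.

Rounding to 6 decimal places leaves the longitude within ±5e-07° of the true value.
At 12.62°: 5e-07° × 111000 × cos 12.62° = 5e-07 × 111000 × 0.9758 ≈ 0.054159 m.
At 76.66°: 5e-07° × 111000 × cos 76.66° = 5e-07 × 111000 × 0.2307 ≈ 0.012805 m.
Ratio: 0.054159 / 0.012805 = cos 12.62° / cos 76.66° ≈ 4.2294.

4.229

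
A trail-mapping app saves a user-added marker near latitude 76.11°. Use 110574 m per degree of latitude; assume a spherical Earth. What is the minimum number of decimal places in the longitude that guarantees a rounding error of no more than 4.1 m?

At 76.11° one degree of longitude covers 110574 × cos 76.11° ≈ 110574 × 0.2401 ≈ 26544.2 m.
Rounding to N decimal places gives at most 0.5 × 10⁻ᴺ degrees of error, i.e. 0.5 × 10⁻ᴺ × 26544.2 m.
Need 0.5 × 26544.2 × 10⁻ᴺ ≤ 4.1 → 10⁻ᴺ ≤ 3.089e-04, so N ≥ 3.51.
So 4 decimal places suffice (1.33 m); 3 would allow up to 13.3 m.

4 decimal places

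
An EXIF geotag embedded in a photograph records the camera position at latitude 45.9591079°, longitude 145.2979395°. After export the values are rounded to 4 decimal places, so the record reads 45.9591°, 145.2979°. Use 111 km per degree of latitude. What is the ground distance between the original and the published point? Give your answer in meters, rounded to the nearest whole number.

3 meters

Δlat = 45.9591079 − 45.9591 = +0.0000079°; Δlon = 145.2979395 − 145.2979 = +0.0000395°.
North–south shift: 0.0000079 × 111000 = 0.8769 m.
E–W at 45.9591°: 0.0000395° × 111000 × cos 45.9591° = 0.0000395 × 111000 × 0.6952 ≈ 3.04798 m.
Hypotenuse of the two orthogonal shifts: √(0.8769² + 3.04798²) = 3.17161 m.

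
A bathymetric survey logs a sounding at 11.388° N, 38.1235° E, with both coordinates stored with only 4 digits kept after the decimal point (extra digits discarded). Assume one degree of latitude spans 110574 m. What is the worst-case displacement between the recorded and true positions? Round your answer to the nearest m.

Truncating at 4 decimal places can drop up to a full unit in the last place, so each coordinate may be off by as much as 0.0001°.
Latitude error → 0.0001 × 110574 = 11.0574 m along the meridian.
East–west component at 11.388°: 0.0001° × 110574 × cos 11.388° ≈ 0.0001 × 108397 ≈ 10.8397 m.
The two errors are perpendicular, so the maximum displacement is √(11.0574² + 10.8397²) ≈ 15.4844 m.

15 m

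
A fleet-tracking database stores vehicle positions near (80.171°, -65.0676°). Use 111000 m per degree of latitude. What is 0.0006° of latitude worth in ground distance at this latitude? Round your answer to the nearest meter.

67 meters

Along a meridian 0.0006° is 0.0006 × 111000 = 66.6 m.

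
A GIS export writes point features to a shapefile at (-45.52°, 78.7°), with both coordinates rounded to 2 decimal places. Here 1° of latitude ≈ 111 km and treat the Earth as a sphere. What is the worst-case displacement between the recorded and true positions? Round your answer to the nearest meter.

Rounding to 2 decimal places leaves each coordinate within ±0.005° of the true value.
Latitude error → 0.005 × 111000 = 555 m along the meridian.
Longitude error → 0.005 × 111000 × cos 45.52° = 0.005 × 111000 × 0.7007 ≈ 388.866 m.
The two errors are perpendicular, so the maximum displacement is √(555² + 388.866²) ≈ 677.674 m.

678 meters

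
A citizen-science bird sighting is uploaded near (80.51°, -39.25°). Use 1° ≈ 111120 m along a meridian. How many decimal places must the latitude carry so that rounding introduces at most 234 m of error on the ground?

3 decimal places

One degree of latitude covers 111120 m.
Rounding to N decimal places gives at most 0.5 × 10⁻ᴺ degrees of error, i.e. 0.5 × 10⁻ᴺ × 111120 m.
Setting 55560 × 10⁻ᴺ ≤ 234 gives 10ᴺ ≥ 237.4, i.e. N ≥ 2.38.
N = 2 would give 556 m (too coarse); N = 3 gives 55.6 m ≤ 234 m.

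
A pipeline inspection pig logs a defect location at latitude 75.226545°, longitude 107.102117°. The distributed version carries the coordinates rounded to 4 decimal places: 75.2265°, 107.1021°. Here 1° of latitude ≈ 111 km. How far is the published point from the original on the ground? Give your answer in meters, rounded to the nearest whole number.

Δlat = 75.226545 − 75.2265 = +0.000045°; Δlon = 107.102117 − 107.1021 = +0.000017°.
N–S: 0.000045° × 111000 m/° = 4.995 m.
East–west at this latitude: 0.000017° × 111000 × cos 75.2265° ≈ 0.000017 × 28304.8 = 0.481182 m.
Hypotenuse of the two orthogonal shifts: √(4.995² + 0.481182²) = 5.01812 m.

5 meters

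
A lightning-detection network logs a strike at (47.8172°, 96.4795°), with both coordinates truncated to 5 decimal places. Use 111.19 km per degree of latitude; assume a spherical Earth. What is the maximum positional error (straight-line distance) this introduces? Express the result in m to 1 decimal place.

Truncating at 5 decimal places can drop up to a full unit in the last place, so each coordinate may be off by as much as 1e-05°.
Latitude error → 1e-05 × 111190 = 1.1119 m along the meridian.
East–west component at 47.8172°: 1e-05° × 111190 × cos 47.8172° ≈ 1e-05 × 74663.9 ≈ 0.746639 m.
Combining orthogonally: (1.1119² + 0.746639²)^½ ≈ 1.33932 m.

1.3 m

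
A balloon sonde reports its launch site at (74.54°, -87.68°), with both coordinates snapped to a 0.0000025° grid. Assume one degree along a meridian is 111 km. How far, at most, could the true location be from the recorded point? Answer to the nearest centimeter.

With a 0.0000025° grid the true value lies within half a step, ±0.0000025°/2 = ±1.25e-06°, of the stored one.
North–south component: 1.25e-06° × 111000 = 0.13875 m.
Longitude error → 1.25e-06 × 111000 × cos 74.54° = 1.25e-06 × 111000 × 0.2666 ≈ 0.036986 m.
Worst case both components are at the extreme and orthogonal: √(0.13875² + 0.036986²) ≈ 0.143595 m.
That is 0.143595 m = 14.36 cm.

14 centimeters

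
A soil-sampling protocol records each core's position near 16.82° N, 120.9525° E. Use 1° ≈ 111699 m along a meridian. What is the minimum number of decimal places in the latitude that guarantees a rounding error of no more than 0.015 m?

7 decimal places

One degree of latitude covers 111699 m.
Rounding to N decimal places gives at most 0.5 × 10⁻ᴺ degrees of error, i.e. 0.5 × 10⁻ᴺ × 111699 m.
Need 0.5 × 111699 × 10⁻ᴺ ≤ 0.015 → 10⁻ᴺ ≤ 2.686e-07, so N ≥ 6.57.
N = 6 would give 0.0558 m (too coarse); N = 7 gives 0.00558 m ≤ 0.015 m.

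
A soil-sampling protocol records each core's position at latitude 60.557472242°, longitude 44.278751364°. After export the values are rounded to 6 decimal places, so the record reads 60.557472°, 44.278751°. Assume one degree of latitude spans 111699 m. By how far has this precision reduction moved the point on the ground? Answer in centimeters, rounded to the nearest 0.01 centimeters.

The latitude changed by +0.000000242° and the longitude by +0.000000364°.
N–S: 0.000000242° × 111699 m/° = 0.0270312 m.
E–W at 60.5575°: 0.000000364° × 111699 × cos 60.5575° = 0.000000364 × 111699 × 0.4916 ≈ 0.0199857 m.
Combined displacement = (0.0270312² + 0.0199857²)^½ ≈ 0.0336171 m.
That is 0.0336171 m = 3.3617 cm.

3.36 centimeters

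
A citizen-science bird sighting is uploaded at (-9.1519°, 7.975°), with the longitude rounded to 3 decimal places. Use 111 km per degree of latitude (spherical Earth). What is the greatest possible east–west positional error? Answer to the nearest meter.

55 meters

Rounding to 3 decimal places leaves the longitude within ±0.0005° of the true value.
At latitude 9.1519° a degree of longitude spans 111000 m × cos 9.1519° = 111000 × 0.9873 ≈ 109587 m.
East–west error: 0.0005° × 109587 m/° ≈ 54.7935 m.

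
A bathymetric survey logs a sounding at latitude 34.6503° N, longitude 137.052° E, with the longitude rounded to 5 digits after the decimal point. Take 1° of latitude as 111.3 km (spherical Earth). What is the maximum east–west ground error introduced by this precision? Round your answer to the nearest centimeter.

46 centimeters

Rounding to 5 decimal places leaves the longitude within ±5e-06° of the true value.
At latitude 34.6503° a degree of longitude spans 111300 m × cos 34.6503° = 111300 × 0.8226 ≈ 91559.6 m.
East–west error: 5e-06° × 91559.6 m/° ≈ 0.457798 m.
That is 0.457798 m = 45.78 cm.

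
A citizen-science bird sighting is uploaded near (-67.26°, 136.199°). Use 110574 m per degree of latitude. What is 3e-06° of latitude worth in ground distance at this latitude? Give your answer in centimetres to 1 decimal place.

3e-06° × 110574 m/° = 0.331722 m.
That is 0.331722 m = 33.172 cm.

33.2 centimetres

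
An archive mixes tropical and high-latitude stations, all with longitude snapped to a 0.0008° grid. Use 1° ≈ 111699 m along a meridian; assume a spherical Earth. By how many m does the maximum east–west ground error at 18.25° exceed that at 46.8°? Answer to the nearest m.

With a 0.0008° grid the true value lies within half a step, ±0.0008°/2 = ±0.0004°, of the stored one.
At 18.25°: 0.0004° × 111699 × cos 18.25° = 0.0004 × 111699 × 0.9497 ≈ 42.432 m.
At 46.8°: 0.0004° × 111699 × cos 46.8° = 0.0004 × 111699 × 0.6845 ≈ 30.585 m.
Difference: 42.432 − 30.585 = 11.847 m.

12 m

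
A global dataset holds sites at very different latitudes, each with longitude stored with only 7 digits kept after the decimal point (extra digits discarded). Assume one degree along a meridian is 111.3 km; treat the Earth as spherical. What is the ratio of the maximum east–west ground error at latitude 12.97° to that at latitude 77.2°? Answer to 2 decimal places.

Truncating at 7 decimal places can drop up to a full unit in the last place, so the longitude may be off by as much as 1e-07°.
At 12.97°: 1e-07° × 111300 × cos 12.97° = 1e-07 × 111300 × 0.9745 ≈ 0.010846 m.
Error at 77.2° = 1e-07° × 111300 × cos 77.2° ≈ 0.01113 × 0.2215 = 0.0024658 m.
Ratio: 0.010846 / 0.0024658 = cos 12.97° / cos 77.2° ≈ 4.3985.

4.40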